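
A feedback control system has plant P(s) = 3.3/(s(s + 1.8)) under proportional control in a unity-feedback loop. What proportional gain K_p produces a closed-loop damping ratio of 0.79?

K_p = 0.393

Closed-loop characteristic equation: s² + 1.8s + K_p·3.3 = 0.
So ω_n = √(3.3K_p) and 2ζω_n = 1.8, giving ζ = 1.8/(2√(3.3K_p)).
Setting ζ = 0.79: √(3.3K_p) = 1.8/(2·0.79) = 1.139, so K_p = 1.298/3.3 = 0.393.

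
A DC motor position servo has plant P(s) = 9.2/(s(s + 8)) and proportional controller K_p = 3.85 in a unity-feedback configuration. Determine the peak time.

From 1 + K_pP(s) = 0: s² + 8s + 35.42 = 0 ⇒ ω_n = 5.951, ζ = 0.6721.
Damped frequency ω_d = ω_n√(1−ζ²) = 4.407 rad/s, so peak time T_p = π/ω_d = 0.713 s.

T_p = 0.713 s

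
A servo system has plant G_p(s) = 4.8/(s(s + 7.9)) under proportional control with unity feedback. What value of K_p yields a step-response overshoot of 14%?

From %OS = 100·exp(−πζ/√(1−ζ²)) = 14%, ζ = −ln(0.14)/√(π²+ln²(0.14)) = 0.5305.
Characteristic equation s² + 7.9s + 4.8K_p = 0 gives ζ = 7.9/(2√(4.8K_p)).
Setting ζ = 0.5305: √(4.8K_p) = 7.9/(2·0.5305) = 7.446, so K_p = 55.44/4.8 = 11.5.

K_p = 11.5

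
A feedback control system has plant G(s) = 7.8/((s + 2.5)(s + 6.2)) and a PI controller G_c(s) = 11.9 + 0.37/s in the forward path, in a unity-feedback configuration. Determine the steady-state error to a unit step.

The open loop G_c(s)G(s) has a pole at the origin (type 1), so the static position error constant is infinite and e_ss = 1/(1+∞) = 0.

0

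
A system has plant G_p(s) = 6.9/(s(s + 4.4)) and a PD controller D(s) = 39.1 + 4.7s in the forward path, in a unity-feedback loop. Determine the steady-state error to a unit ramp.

The loop has one pole at the origin (type 1). Velocity error constant K_v = lim_{s→0} s·D(s)G_p(s) = 39.1·6.9/4.4 = 61.32.
Steady-state error to a unit ramp: e_ss = 1/K_v = 0.0163.

0.0163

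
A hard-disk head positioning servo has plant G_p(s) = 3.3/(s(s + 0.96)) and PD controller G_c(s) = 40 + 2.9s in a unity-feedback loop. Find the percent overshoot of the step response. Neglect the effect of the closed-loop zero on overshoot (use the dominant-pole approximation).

19.8%

Forward path: (40 + 2.9s)·3.3/(s(s+0.96)). The closed-loop characteristic equation is s² + (0.96 + 3.3·2.9)s + 3.3·40 = 0.
That is s² + 10.53s + 132 = 0, so ω_n = 11.49 rad/s and ζ = 10.53/(2·11.49) = 0.4583.
%OS = 100·exp(−πζ/√(1−ζ²)) = 19.8%.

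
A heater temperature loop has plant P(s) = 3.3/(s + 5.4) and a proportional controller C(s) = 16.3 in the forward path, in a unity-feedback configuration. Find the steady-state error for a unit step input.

0.0912

The loop is type 0. Static position error constant K_pos = C(0)·P(0) = 16.3·0.6111 = 9.961.
Steady-state error to a unit step: e_ss = 1/(1+K_pos) = 1/10.96 = 0.0912.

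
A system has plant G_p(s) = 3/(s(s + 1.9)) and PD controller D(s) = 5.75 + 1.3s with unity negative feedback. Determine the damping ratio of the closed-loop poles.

Forward path: (5.75 + 1.3s)·3/(s(s+1.9)). The closed-loop characteristic equation is s² + (1.9 + 3·1.3)s + 3·5.75 = 0.
That is s² + 5.8s + 17.25 = 0, so ω_n = 4.153 rad/s and ζ = 5.8/(2·4.153) = 0.6982.

ζ = 0.698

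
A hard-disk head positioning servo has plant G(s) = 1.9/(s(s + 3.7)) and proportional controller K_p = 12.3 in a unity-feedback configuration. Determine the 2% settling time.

T_s ≈ 2.16 s

Closed-loop characteristic equation: s² + 3.7s + 23.37 = 0, so ω_n = 4.834 rad/s and ζ = 3.7/(2·4.834) = 0.3827.
2% settling time T_s ≈ 4/(ζω_n) = 4/1.85 = 2.16 s.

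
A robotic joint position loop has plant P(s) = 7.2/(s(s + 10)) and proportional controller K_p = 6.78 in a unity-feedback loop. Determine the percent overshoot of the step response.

4%

The closed-loop denominator s² + 10s + 48.82 gives ω_n = √48.82 = 6.987 and ζ = 10/(2ω_n) = 0.7156.
%OS = 100·exp(−πζ/√(1−ζ²)) = 100·exp(−π·0.7156/√0.4879) = 4%.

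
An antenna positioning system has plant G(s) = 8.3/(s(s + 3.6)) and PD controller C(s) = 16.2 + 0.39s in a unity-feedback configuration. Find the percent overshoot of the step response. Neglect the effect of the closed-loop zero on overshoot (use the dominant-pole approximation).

37.9%

Forward path: (16.2 + 0.39s)·8.3/(s(s+3.6)). The closed-loop characteristic equation is s² + (3.6 + 8.3·0.39)s + 8.3·16.2 = 0.
That is s² + 6.837s + 134.5 = 0, so ω_n = 11.6 rad/s and ζ = 6.837/(2·11.6) = 0.2948.
%OS = 100·exp(−πζ/√(1−ζ²)) = 37.9%.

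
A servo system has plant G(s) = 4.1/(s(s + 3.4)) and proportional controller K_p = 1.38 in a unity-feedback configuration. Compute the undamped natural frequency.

With unity feedback the closed-loop characteristic equation is s² + 3.4s + 1.38·4.1 = s² + 3.4s + 5.658 = 0.
So ω_n² = 5.658 ⇒ ω_n = 2.379 rad/s, and ζ = 3.4/(2ω_n) = 0.715.

ω_n = 2.38 rad/s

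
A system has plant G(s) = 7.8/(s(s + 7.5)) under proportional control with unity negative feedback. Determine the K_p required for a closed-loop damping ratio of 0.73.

K_p = 3.38

Closed-loop characteristic equation: s² + 7.5s + K_p·7.8 = 0.
So ω_n = √(7.8K_p) and 2ζω_n = 7.5, giving ζ = 7.5/(2√(7.8K_p)).
Setting ζ = 0.73: √(7.8K_p) = 7.5/(2·0.73) = 5.137, so K_p = 26.39/7.8 = 3.38.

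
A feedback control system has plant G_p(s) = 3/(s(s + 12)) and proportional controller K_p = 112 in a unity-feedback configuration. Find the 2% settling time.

Closed-loop characteristic equation: s² + 12s + 336 = 0, so ω_n = 18.33 rad/s and ζ = 12/(2·18.33) = 0.3273.
2% settling time T_s ≈ 4/(ζω_n) = 4/6 = 0.667 s.

T_s ≈ 0.667 s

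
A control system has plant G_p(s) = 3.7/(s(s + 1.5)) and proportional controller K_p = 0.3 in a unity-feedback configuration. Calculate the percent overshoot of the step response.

From 1 + K_pG_p(s) = 0: s² + 1.5s + 1.11 = 0 ⇒ ω_n = 1.054, ζ = 0.7119.
%OS = 100·exp(−πζ/√(1−ζ²)) = 100·exp(−π·0.7119/√0.4932) = 4.14%.

4.14%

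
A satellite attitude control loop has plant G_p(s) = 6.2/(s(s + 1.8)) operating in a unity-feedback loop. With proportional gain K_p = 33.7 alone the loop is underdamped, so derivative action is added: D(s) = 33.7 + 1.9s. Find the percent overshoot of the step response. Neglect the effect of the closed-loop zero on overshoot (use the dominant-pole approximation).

Forward path: (33.7 + 1.9s)·6.2/(s(s+1.8)). The closed-loop characteristic equation is s² + (1.8 + 6.2·1.9)s + 6.2·33.7 = 0.
That is s² + 13.58s + 208.9 = 0, so ω_n = 14.45 rad/s and ζ = 13.58/(2·14.45) = 0.4697.
%OS = 100·exp(−πζ/√(1−ζ²)) = 18.8%.

18.8%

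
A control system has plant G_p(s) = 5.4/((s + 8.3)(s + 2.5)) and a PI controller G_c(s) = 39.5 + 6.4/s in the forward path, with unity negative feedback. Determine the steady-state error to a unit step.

The open loop G_c(s)G_p(s) has a pole at the origin (type 1), so the static position error constant is infinite and e_ss = 1/(1+∞) = 0.

0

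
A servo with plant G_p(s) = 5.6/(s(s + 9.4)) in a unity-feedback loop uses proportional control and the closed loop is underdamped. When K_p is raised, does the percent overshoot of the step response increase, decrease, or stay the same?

Characteristic equation s² + 9.4s + K_p·5.6 = 0: raising K_p raises ω_n while 2ζω_n = 9.4 is fixed, so ζ falls and overshoot grows.

increase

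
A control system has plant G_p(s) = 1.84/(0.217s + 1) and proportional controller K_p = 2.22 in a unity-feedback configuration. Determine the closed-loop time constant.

Closed loop: T(s) = K_p·G_p/(1+K_p·G_p) = 4.085/(0.217s + 1 + 4.085), with pole at s = −(1 + 4.085)/0.217 = −23.43.
Closed-loop time constant τ = 1/23.43 = 0.0427 s.

τ = 0.0427 s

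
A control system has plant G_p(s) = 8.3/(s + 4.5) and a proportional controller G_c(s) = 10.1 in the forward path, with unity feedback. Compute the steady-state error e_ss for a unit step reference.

0.0509

The loop is type 0. Static position error constant K_pos = G_c(0)·G_p(0) = 10.1·1.844 = 18.63.
Steady-state error to a unit step: e_ss = 1/(1+K_pos) = 1/19.63 = 0.0509.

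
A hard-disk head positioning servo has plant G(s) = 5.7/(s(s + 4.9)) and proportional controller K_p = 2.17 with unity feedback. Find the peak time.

Closed-loop characteristic equation: s² + 4.9s + 12.37 = 0, so ω_n = 3.517 rad/s and ζ = 4.9/(2·3.517) = 0.6966.
Damped frequency ω_d = ω_n√(1−ζ²) = 2.523 rad/s, so peak time T_p = π/ω_d = 1.25 s.

T_p = 1.25 s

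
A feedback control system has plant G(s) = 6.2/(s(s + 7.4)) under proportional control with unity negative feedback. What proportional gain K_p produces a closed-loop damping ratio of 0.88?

Closed-loop characteristic equation: s² + 7.4s + K_p·6.2 = 0.
So ω_n = √(6.2K_p) and 2ζω_n = 7.4, giving ζ = 7.4/(2√(6.2K_p)).
Setting ζ = 0.88: √(6.2K_p) = 7.4/(2·0.88) = 4.205, so K_p = 17.68/6.2 = 2.85.

K_p = 2.85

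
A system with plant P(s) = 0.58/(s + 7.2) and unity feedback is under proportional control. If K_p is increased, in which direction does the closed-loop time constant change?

Closed-loop pole is at s = −(7.2+K_p·0.58); larger K_p moves it further left, so τ = 1/(7.2+K_p·0.58) decreases.

decrease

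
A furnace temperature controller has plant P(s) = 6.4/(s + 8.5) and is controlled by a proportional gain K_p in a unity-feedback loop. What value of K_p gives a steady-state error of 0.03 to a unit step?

K_p = 42.9

Steady-state error for a unit step on this type-0 loop is 1/(1 + K_p·P(0)).
P(0) = 0.7529. Require 1/(1 + K_p·0.7529) = 0.03, so 1 + 0.7529·K_p = 33.33.
K_p = (33.33 − 1)/0.7529 = 42.9.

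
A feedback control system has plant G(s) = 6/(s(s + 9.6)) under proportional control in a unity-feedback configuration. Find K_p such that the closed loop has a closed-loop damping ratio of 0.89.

K_p = 4.85

Closed-loop characteristic equation: s² + 9.6s + K_p·6 = 0.
So ω_n = √(6K_p) and 2ζω_n = 9.6, giving ζ = 9.6/(2√(6K_p)).
Setting ζ = 0.89: √(6K_p) = 9.6/(2·0.89) = 5.393, so K_p = 29.09/6 = 4.85.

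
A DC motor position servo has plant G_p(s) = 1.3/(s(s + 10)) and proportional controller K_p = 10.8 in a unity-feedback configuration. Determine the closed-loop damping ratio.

ζ = 1.33

1 + K_p·G_p(s) = 0 gives s² + 10s + 14.04 = 0.
So ω_n² = 14.04 ⇒ ω_n = 3.747 rad/s, and ζ = 10/(2ω_n) = 1.33.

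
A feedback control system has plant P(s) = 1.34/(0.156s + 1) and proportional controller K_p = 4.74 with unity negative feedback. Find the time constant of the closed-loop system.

τ = 0.0212 s

Closed loop: T(s) = K_p·P/(1+K_p·P) = 6.352/(0.156s + 1 + 6.352), with pole at s = −(1 + 6.352)/0.156 = −47.13.
Closed-loop time constant τ = 1/47.13 = 0.0212 s.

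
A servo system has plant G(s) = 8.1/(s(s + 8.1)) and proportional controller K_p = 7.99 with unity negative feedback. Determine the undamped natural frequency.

ω_n = 8.04 rad/s

1 + K_p·G(s) = 0 gives s² + 8.1s + 64.72 = 0.
Matching s² + 2ζω_n s + ω_n²: ω_n = √64.72 = 8.045 rad/s and 2ζω_n = 8.1, so ζ = 8.1/(2·8.045) = 0.503.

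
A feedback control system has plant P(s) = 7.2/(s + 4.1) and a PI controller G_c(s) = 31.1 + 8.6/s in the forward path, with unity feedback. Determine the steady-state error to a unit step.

The open loop G_c(s)P(s) has a pole at the origin (type 1), so the static position error constant is infinite and e_ss = 1/(1+∞) = 0.

0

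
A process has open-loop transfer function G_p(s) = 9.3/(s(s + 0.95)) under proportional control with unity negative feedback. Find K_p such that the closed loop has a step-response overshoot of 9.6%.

K_p = 0.0679

From %OS = 100·exp(−πζ/√(1−ζ²)) = 9.6%, ζ = −ln(0.096)/√(π²+ln²(0.096)) = 0.5979.
Characteristic equation s² + 0.95s + 9.3K_p = 0 gives ζ = 0.95/(2√(9.3K_p)).
Setting ζ = 0.5979: √(9.3K_p) = 0.95/(2·0.5979) = 0.7944, so K_p = 0.6311/9.3 = 0.0679.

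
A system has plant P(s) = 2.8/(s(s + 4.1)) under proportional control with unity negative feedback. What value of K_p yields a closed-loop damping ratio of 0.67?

K_p = 3.34

Closed-loop characteristic equation: s² + 4.1s + K_p·2.8 = 0.
So ω_n = √(2.8K_p) and 2ζω_n = 4.1, giving ζ = 4.1/(2√(2.8K_p)).
Setting ζ = 0.67: √(2.8K_p) = 4.1/(2·0.67) = 3.06, so K_p = 9.362/2.8 = 3.34.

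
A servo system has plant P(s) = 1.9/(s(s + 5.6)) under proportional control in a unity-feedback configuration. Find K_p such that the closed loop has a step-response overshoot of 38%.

From %OS = 100·exp(−πζ/√(1−ζ²)) = 38%, ζ = −ln(0.38)/√(π²+ln²(0.38)) = 0.2943.
Characteristic equation s² + 5.6s + 1.9K_p = 0 gives ζ = 5.6/(2√(1.9K_p)).
Setting ζ = 0.2943: √(1.9K_p) = 5.6/(2·0.2943) = 9.513, so K_p = 90.49/1.9 = 47.6.

K_p = 47.6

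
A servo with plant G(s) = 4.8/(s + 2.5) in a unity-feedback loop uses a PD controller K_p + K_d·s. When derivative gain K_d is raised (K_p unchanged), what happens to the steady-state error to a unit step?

unchanged

K_d affects only the transient (the s-coefficient); the DC loop gain, and hence e_ss, depends only on K_p.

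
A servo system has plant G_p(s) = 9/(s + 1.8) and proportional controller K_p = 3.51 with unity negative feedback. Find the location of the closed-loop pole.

Closed-loop transfer function: T(s) = K_p·G_p(s)/(1 + K_p·G_p(s)) = 31.59/(s + 1.8 + 31.59) = 31.59/(s + 33.39).
The closed-loop pole is at s = −33.39.

s = -33.39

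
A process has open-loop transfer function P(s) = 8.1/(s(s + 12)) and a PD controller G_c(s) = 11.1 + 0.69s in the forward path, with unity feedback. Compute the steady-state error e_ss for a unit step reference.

0

The open loop G_c(s)P(s) has a pole at the origin (type 1), so the static position error constant is infinite and e_ss = 1/(1+∞) = 0.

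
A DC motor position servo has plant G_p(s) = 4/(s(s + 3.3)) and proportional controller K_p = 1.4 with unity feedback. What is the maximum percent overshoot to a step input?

4.71%

The closed-loop denominator s² + 3.3s + 5.6 gives ω_n = √5.6 = 2.366 and ζ = 3.3/(2ω_n) = 0.6973.
%OS = 100·exp(−πζ/√(1−ζ²)) = 100·exp(−π·0.6973/√0.5138) = 4.71%.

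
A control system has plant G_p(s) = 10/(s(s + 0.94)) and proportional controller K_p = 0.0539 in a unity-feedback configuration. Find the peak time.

Closed-loop characteristic equation: s² + 0.94s + 0.539 = 0, so ω_n = 0.7342 rad/s and ζ = 0.94/(2·0.7342) = 0.6402.
Damped frequency ω_d = ω_n√(1−ζ²) = 0.564 rad/s, so peak time T_p = π/ω_d = 5.57 s.

T_p = 5.57 s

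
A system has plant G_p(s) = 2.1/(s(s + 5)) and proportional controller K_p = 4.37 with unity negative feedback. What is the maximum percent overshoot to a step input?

The closed-loop denominator s² + 5s + 9.177 gives ω_n = √9.177 = 3.029 and ζ = 5/(2ω_n) = 0.8253.
%OS = 100·exp(−πζ/√(1−ζ²)) = 100·exp(−π·0.8253/√0.3189) = 1.01%.

1.01%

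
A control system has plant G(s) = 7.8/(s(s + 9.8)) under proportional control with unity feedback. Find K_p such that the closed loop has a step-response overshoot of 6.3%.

K_p = 7.05

From %OS = 100·exp(−πζ/√(1−ζ²)) = 6.3%, ζ = −ln(0.063)/√(π²+ln²(0.063)) = 0.6606.
Characteristic equation s² + 9.8s + 7.8K_p = 0 gives ζ = 9.8/(2√(7.8K_p)).
Setting ζ = 0.6606: √(7.8K_p) = 9.8/(2·0.6606) = 7.417, so K_p = 55.01/7.8 = 7.05.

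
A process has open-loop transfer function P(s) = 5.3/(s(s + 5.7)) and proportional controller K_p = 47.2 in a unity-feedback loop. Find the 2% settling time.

Closed-loop characteristic equation: s² + 5.7s + 250.2 = 0, so ω_n = 15.82 rad/s and ζ = 5.7/(2·15.82) = 0.1802.
2% settling time T_s ≈ 4/(ζω_n) = 4/2.85 = 1.4 s.

T_s ≈ 1.4 s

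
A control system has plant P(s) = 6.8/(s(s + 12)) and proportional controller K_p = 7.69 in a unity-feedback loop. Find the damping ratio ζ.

With unity feedback the closed-loop characteristic equation is s² + 12s + 7.69·6.8 = s² + 12s + 52.29 = 0.
So ω_n² = 52.29 ⇒ ω_n = 7.231 rad/s, and ζ = 12/(2ω_n) = 0.83.

ζ = 0.83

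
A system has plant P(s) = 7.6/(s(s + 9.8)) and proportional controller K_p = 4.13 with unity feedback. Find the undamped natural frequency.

ω_n = 5.6 rad/s

With unity feedback the closed-loop characteristic equation is s² + 9.8s + 4.13·7.6 = s² + 9.8s + 31.39 = 0.
Matching s² + 2ζω_n s + ω_n²: ω_n = √31.39 = 5.602 rad/s and 2ζω_n = 9.8, so ζ = 9.8/(2·5.602) = 0.875.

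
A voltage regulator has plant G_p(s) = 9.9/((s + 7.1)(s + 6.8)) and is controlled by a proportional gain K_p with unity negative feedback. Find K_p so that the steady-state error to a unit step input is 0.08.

The loop is type 0, so e_ss(step) = 1/(1 + K_pos) with K_pos = K_p·G_p(0).
G_p(0) = 0.2051. Require 1/(1 + K_p·0.2051) = 0.08, so 1 + 0.2051·K_p = 12.5.
K_p = (12.5 − 1)/0.2051 = 56.1.

K_p = 56.1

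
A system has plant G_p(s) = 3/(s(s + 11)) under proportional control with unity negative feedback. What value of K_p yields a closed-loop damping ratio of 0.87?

K_p = 13.3

Closed-loop characteristic equation: s² + 11s + K_p·3 = 0.
So ω_n = √(3K_p) and 2ζω_n = 11, giving ζ = 11/(2√(3K_p)).
Setting ζ = 0.87: √(3K_p) = 11/(2·0.87) = 6.322, so K_p = 39.97/3 = 13.3.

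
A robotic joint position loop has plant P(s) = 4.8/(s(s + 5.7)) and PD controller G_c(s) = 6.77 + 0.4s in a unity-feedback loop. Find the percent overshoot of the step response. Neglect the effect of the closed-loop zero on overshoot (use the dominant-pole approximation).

5.94%

Forward path: (6.77 + 0.4s)·4.8/(s(s+5.7)). The closed-loop characteristic equation is s² + (5.7 + 4.8·0.4)s + 4.8·6.77 = 0.
That is s² + 7.62s + 32.5 = 0, so ω_n = 5.701 rad/s and ζ = 7.62/(2·5.701) = 0.6684.
%OS = 100·exp(−πζ/√(1−ζ²)) = 5.94%.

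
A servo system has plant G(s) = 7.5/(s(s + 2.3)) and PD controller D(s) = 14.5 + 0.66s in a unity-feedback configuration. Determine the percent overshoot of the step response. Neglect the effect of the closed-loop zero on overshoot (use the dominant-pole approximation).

31.2%

Forward path: (14.5 + 0.66s)·7.5/(s(s+2.3)). The closed-loop characteristic equation is s² + (2.3 + 7.5·0.66)s + 7.5·14.5 = 0.
That is s² + 7.25s + 108.8 = 0, so ω_n = 10.43 rad/s and ζ = 7.25/(2·10.43) = 0.3476.
%OS = 100·exp(−πζ/√(1−ζ²)) = 31.2%.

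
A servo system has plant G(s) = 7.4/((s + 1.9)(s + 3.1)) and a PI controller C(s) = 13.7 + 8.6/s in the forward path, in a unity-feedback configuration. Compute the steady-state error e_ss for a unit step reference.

0

The open loop C(s)G(s) has a pole at the origin (type 1), so the static position error constant is infinite and e_ss = 1/(1+∞) = 0.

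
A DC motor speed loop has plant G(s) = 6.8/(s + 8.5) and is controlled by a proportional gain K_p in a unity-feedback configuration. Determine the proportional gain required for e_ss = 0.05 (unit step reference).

For a type-0 loop with proportional control, e_ss = 1/(1 + K_p·G(0)).
G(0) = 0.8. Require 1/(1 + K_p·0.8) = 0.05, so 1 + 0.8·K_p = 20.
K_p = (20 − 1)/0.8 = 23.8.

K_p = 23.8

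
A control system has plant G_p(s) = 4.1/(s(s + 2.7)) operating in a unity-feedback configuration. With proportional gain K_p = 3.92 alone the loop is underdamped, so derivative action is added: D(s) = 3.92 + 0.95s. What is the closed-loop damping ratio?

Forward path: (3.92 + 0.95s)·4.1/(s(s+2.7)). The closed-loop characteristic equation is s² + (2.7 + 4.1·0.95)s + 4.1·3.92 = 0.
That is s² + 6.595s + 16.07 = 0, so ω_n = 4.009 rad/s and ζ = 6.595/(2·4.009) = 0.8225.

ζ = 0.823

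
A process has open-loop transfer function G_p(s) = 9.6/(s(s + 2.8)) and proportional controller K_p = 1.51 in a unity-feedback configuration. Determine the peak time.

The closed-loop denominator s² + 2.8s + 14.5 gives ω_n = √14.5 = 3.807 and ζ = 2.8/(2ω_n) = 0.3677.
Damped frequency ω_d = ω_n√(1−ζ²) = 3.541 rad/s, so peak time T_p = π/ω_d = 0.887 s.

T_p = 0.887 s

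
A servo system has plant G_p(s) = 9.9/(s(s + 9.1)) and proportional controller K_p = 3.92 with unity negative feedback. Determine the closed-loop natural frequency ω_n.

ω_n = 6.23 rad/s

With unity feedback the closed-loop characteristic equation is s² + 9.1s + 3.92·9.9 = s² + 9.1s + 38.81 = 0.
So ω_n² = 38.81 ⇒ ω_n = 6.23 rad/s, and ζ = 9.1/(2ω_n) = 0.73.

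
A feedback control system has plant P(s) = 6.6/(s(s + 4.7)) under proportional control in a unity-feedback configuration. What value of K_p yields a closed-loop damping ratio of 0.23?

Closed-loop characteristic equation: s² + 4.7s + K_p·6.6 = 0.
So ω_n = √(6.6K_p) and 2ζω_n = 4.7, giving ζ = 4.7/(2√(6.6K_p)).
Setting ζ = 0.23: √(6.6K_p) = 4.7/(2·0.23) = 10.22, so K_p = 104.4/6.6 = 15.8.

K_p = 15.8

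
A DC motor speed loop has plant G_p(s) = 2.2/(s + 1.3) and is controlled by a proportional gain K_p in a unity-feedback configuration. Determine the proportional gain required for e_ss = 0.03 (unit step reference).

Steady-state error for a unit step on this type-0 loop is 1/(1 + K_p·G_p(0)).
G_p(0) = 1.692. Require 1/(1 + K_p·1.692) = 0.03, so 1 + 1.692·K_p = 33.33.
K_p = (33.33 − 1)/1.692 = 19.1.

K_p = 19.1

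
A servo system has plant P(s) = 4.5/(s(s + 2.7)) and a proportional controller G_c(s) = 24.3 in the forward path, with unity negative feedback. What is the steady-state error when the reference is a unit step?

0

The open loop G_c(s)P(s) has a pole at the origin (type 1), so the static position error constant is infinite and e_ss = 1/(1+∞) = 0.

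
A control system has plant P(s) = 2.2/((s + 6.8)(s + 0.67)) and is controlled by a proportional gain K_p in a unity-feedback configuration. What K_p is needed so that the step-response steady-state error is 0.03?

The loop is type 0, so e_ss(step) = 1/(1 + K_pos) with K_pos = K_p·P(0).
P(0) = 0.4829. Require 1/(1 + K_p·0.4829) = 0.03, so 1 + 0.4829·K_p = 33.33.
K_p = (33.33 − 1)/0.4829 = 67.

K_p = 67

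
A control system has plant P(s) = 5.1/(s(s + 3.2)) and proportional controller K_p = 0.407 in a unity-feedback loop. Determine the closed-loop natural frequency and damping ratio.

The closed-loop denominator is s(s+3.2) + 0.407·5.1 = s² + 3.2s + 2.076.
Matching s² + 2ζω_n s + ω_n²: ω_n = √2.076 = 1.441 rad/s and 2ζω_n = 3.2, so ζ = 3.2/(2·1.441) = 1.11.

ω_n = 1.44 rad/s, ζ = 1.11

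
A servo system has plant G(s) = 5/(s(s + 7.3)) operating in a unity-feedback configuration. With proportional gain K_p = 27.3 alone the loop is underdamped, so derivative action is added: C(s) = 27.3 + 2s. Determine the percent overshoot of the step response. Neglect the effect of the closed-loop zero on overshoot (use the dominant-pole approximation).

3.14%

Forward path: (27.3 + 2s)·5/(s(s+7.3)). The closed-loop characteristic equation is s² + (7.3 + 5·2)s + 5·27.3 = 0.
That is s² + 17.3s + 136.5 = 0, so ω_n = 11.68 rad/s and ζ = 17.3/(2·11.68) = 0.7404.
%OS = 100·exp(−πζ/√(1−ζ²)) = 3.14%.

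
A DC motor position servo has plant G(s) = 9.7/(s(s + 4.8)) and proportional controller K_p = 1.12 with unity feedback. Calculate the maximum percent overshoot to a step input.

From 1 + K_pG(s) = 0: s² + 4.8s + 10.86 = 0 ⇒ ω_n = 3.296, ζ = 0.7281.
%OS = 100·exp(−πζ/√(1−ζ²)) = 100·exp(−π·0.7281/√0.4698) = 3.55%.

3.55%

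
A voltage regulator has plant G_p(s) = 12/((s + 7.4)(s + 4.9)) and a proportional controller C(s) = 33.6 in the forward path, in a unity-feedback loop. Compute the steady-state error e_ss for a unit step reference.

The loop is type 0. Static position error constant K_pos = C(0)·G_p(0) = 33.6·0.3309 = 11.12.
Steady-state error to a unit step: e_ss = 1/(1+K_pos) = 1/12.12 = 0.0825.

0.0825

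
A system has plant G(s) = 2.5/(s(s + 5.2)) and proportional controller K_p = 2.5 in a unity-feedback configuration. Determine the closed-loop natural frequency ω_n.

ω_n = 2.5 rad/s

With unity feedback the closed-loop characteristic equation is s² + 5.2s + 2.5·2.5 = s² + 5.2s + 6.25 = 0.
So ω_n² = 6.25 ⇒ ω_n = 2.5 rad/s, and ζ = 5.2/(2ω_n) = 1.04.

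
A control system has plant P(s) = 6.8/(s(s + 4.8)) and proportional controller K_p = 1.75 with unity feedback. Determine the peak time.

T_p = 1.27 s

The closed-loop denominator s² + 4.8s + 11.9 gives ω_n = √11.9 = 3.45 and ζ = 4.8/(2ω_n) = 0.6957.
Damped frequency ω_d = ω_n√(1−ζ²) = 2.478 rad/s, so peak time T_p = π/ω_d = 1.27 s.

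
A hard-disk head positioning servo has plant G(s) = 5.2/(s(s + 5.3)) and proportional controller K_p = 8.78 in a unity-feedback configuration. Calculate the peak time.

T_p = 0.505 s

The closed-loop denominator s² + 5.3s + 45.66 gives ω_n = √45.66 = 6.757 and ζ = 5.3/(2ω_n) = 0.3922.
Damped frequency ω_d = ω_n√(1−ζ²) = 6.216 rad/s, so peak time T_p = π/ω_d = 0.505 s.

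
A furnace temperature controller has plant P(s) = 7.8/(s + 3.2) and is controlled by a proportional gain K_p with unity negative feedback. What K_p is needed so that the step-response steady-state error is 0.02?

K_p = 20.1

Steady-state error for a unit step on this type-0 loop is 1/(1 + K_p·P(0)).
P(0) = 2.438. Require 1/(1 + K_p·2.438) = 0.02, so 1 + 2.438·K_p = 50.
K_p = (50 − 1)/2.438 = 20.1.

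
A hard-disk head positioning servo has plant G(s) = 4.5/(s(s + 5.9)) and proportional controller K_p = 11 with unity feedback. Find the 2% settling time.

T_s ≈ 1.36 s

Closed-loop characteristic equation: s² + 5.9s + 49.5 = 0, so ω_n = 7.036 rad/s and ζ = 5.9/(2·7.036) = 0.4193.
2% settling time T_s ≈ 4/(ζω_n) = 4/2.95 = 1.36 s.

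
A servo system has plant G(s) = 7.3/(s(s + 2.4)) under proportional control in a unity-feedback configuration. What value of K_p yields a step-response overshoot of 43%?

K_p = 2.93

From %OS = 100·exp(−πζ/√(1−ζ²)) = 43%, ζ = −ln(0.43)/√(π²+ln²(0.43)) = 0.2594.
Characteristic equation s² + 2.4s + 7.3K_p = 0 gives ζ = 2.4/(2√(7.3K_p)).
Setting ζ = 0.2594: √(7.3K_p) = 2.4/(2·0.2594) = 4.625, so K_p = 21.39/7.3 = 2.93.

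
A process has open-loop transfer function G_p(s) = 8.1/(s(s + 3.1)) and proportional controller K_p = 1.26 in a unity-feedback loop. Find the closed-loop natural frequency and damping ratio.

ω_n = 3.19 rad/s, ζ = 0.485

1 + K_p·G_p(s) = 0 gives s² + 3.1s + 10.21 = 0.
Matching s² + 2ζω_n s + ω_n²: ω_n = √10.21 = 3.195 rad/s and 2ζω_n = 3.1, so ζ = 3.1/(2·3.195) = 0.485.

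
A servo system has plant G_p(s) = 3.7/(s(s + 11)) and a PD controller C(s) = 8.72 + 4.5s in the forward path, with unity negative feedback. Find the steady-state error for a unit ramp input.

0.341

The loop has one pole at the origin (type 1). Velocity error constant K_v = lim_{s→0} s·C(s)G_p(s) = 8.72·3.7/11 = 2.933.
Steady-state error to a unit ramp: e_ss = 1/K_v = 0.341.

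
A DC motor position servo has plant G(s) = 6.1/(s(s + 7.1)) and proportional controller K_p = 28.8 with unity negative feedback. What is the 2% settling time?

T_s ≈ 1.13 s

The closed-loop denominator s² + 7.1s + 175.7 gives ω_n = √175.7 = 13.25 and ζ = 7.1/(2ω_n) = 0.2678.
2% settling time T_s ≈ 4/(ζω_n) = 4/3.55 = 1.13 s.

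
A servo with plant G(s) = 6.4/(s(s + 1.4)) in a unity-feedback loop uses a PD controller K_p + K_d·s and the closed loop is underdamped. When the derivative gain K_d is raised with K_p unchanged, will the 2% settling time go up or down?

decrease

Characteristic equation s² + (1.4 + 6.4K_d)s + 6.4K_p = 0: raising K_d increases ζω_n = (1.4+6.4K_d)/2 while the loop stays underdamped, so T_s ≈ 4/(ζω_n) decreases.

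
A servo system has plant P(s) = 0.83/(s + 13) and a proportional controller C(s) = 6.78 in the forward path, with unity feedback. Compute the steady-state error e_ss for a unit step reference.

0.698

The loop is type 0. Static position error constant K_pos = C(0)·P(0) = 6.78·0.06385 = 0.4329.
Steady-state error to a unit step: e_ss = 1/(1+K_pos) = 1/1.433 = 0.698.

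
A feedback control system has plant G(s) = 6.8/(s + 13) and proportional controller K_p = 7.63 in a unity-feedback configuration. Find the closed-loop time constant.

Closed-loop transfer function: T(s) = K_p·G(s)/(1 + K_p·G(s)) = 51.88/(s + 13 + 51.88) = 51.88/(s + 64.88).
Time constant τ = 1/64.88 = 0.0154 s.

τ = 0.0154 s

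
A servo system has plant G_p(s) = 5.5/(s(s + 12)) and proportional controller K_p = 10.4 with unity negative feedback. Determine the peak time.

From 1 + K_pG_p(s) = 0: s² + 12s + 57.2 = 0 ⇒ ω_n = 7.563, ζ = 0.7933.
Damped frequency ω_d = ω_n√(1−ζ²) = 4.604 rad/s, so peak time T_p = π/ω_d = 0.682 s.

T_p = 0.682 s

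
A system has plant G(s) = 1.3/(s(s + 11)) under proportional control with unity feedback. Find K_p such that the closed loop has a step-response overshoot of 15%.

K_p = 87.1

From %OS = 100·exp(−πζ/√(1−ζ²)) = 15%, ζ = −ln(0.15)/√(π²+ln²(0.15)) = 0.5169.
Characteristic equation s² + 11s + 1.3K_p = 0 gives ζ = 11/(2√(1.3K_p)).
Setting ζ = 0.5169: √(1.3K_p) = 11/(2·0.5169) = 10.64, so K_p = 113.2/1.3 = 87.1.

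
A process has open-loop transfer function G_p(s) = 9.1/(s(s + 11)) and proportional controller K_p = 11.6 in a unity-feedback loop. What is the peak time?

T_p = 0.362 s

The closed-loop denominator s² + 11s + 105.6 gives ω_n = √105.6 = 10.27 and ζ = 11/(2ω_n) = 0.5353.
Damped frequency ω_d = ω_n√(1−ζ²) = 8.678 rad/s, so peak time T_p = π/ω_d = 0.362 s.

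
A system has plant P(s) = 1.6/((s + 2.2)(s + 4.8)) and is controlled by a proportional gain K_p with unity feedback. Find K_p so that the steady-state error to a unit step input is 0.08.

For a type-0 loop with proportional control, e_ss = 1/(1 + K_p·P(0)).
P(0) = 0.1515. Require 1/(1 + K_p·0.1515) = 0.08, so 1 + 0.1515·K_p = 12.5.
K_p = (12.5 − 1)/0.1515 = 75.9.

K_p = 75.9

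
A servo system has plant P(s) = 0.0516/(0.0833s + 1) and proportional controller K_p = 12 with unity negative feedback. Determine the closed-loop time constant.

Closed loop: T(s) = K_p·P/(1+K_p·P) = 0.6192/(0.0833s + 1 + 0.6192), with pole at s = −(1 + 0.6192)/0.0833 = −19.44.
Closed-loop time constant τ = 1/19.44 = 0.0514 s.

τ = 0.0514 s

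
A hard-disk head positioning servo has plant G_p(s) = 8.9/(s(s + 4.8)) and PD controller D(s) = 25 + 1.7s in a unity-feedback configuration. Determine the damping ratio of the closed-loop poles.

ζ = 0.668

Forward path: (25 + 1.7s)·8.9/(s(s+4.8)). The closed-loop characteristic equation is s² + (4.8 + 8.9·1.7)s + 8.9·25 = 0.
That is s² + 19.93s + 222.5 = 0, so ω_n = 14.92 rad/s and ζ = 19.93/(2·14.92) = 0.6681.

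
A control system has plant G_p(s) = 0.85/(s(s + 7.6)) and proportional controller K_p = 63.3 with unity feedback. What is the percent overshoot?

14.9%

Closed-loop characteristic equation: s² + 7.6s + 53.8 = 0, so ω_n = 7.335 rad/s and ζ = 7.6/(2·7.335) = 0.5181.
%OS = 100·exp(−πζ/√(1−ζ²)) = 100·exp(−π·0.5181/√0.7316) = 14.9%.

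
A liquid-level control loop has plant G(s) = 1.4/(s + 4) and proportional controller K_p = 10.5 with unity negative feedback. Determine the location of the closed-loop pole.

s = -18.7

Closed-loop transfer function: T(s) = K_p·G(s)/(1 + K_p·G(s)) = 14.7/(s + 4 + 14.7) = 14.7/(s + 18.7).
The closed-loop pole is at s = −18.7.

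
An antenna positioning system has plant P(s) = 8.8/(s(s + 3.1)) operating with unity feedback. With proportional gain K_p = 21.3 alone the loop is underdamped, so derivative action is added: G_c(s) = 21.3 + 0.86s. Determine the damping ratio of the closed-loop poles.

Forward path: (21.3 + 0.86s)·8.8/(s(s+3.1)). The closed-loop characteristic equation is s² + (3.1 + 8.8·0.86)s + 8.8·21.3 = 0.
That is s² + 10.67s + 187.4 = 0, so ω_n = 13.69 rad/s and ζ = 10.67/(2·13.69) = 0.3896.

ζ = 0.39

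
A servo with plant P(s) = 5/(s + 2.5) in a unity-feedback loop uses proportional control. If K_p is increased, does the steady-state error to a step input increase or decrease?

decrease

The position error constant K_pos = K_p·P(0) grows with K_p, and e_ss = 1/(1+K_pos) falls.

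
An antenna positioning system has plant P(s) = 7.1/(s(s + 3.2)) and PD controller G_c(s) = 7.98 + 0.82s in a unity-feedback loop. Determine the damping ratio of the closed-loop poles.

Forward path: (7.98 + 0.82s)·7.1/(s(s+3.2)). The closed-loop characteristic equation is s² + (3.2 + 7.1·0.82)s + 7.1·7.98 = 0.
That is s² + 9.022s + 56.66 = 0, so ω_n = 7.527 rad/s and ζ = 9.022/(2·7.527) = 0.5993.

ζ = 0.599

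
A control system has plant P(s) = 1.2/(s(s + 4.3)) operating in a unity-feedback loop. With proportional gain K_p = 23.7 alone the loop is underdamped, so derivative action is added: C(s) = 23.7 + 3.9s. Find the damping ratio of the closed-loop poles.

ζ = 0.842

Forward path: (23.7 + 3.9s)·1.2/(s(s+4.3)). The closed-loop characteristic equation is s² + (4.3 + 1.2·3.9)s + 1.2·23.7 = 0.
That is s² + 8.98s + 28.44 = 0, so ω_n = 5.333 rad/s and ζ = 8.98/(2·5.333) = 0.8419.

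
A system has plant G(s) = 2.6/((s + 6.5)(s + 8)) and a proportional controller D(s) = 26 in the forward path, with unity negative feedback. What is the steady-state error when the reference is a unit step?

0.435

The loop is type 0. Static position error constant K_pos = D(0)·G(0) = 26·0.05 = 1.3.
Steady-state error to a unit step: e_ss = 1/(1+K_pos) = 1/2.3 = 0.435.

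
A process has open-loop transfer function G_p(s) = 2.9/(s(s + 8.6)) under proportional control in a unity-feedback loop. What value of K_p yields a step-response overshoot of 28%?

K_p = 45.2

From %OS = 100·exp(−πζ/√(1−ζ²)) = 28%, ζ = −ln(0.28)/√(π²+ln²(0.28)) = 0.3755.
Characteristic equation s² + 8.6s + 2.9K_p = 0 gives ζ = 8.6/(2√(2.9K_p)).
Setting ζ = 0.3755: √(2.9K_p) = 8.6/(2·0.3755) = 11.45, so K_p = 131.1/2.9 = 45.2.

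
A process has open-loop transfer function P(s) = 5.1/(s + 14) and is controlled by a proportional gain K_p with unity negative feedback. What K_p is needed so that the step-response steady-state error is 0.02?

Steady-state error for a unit step on this type-0 loop is 1/(1 + K_p·P(0)).
P(0) = 0.3643. Require 1/(1 + K_p·0.3643) = 0.02, so 1 + 0.3643·K_p = 50.
K_p = (50 − 1)/0.3643 = 135.

K_p = 135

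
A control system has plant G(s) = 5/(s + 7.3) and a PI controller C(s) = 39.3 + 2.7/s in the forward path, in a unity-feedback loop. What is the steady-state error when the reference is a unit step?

0

The open loop C(s)G(s) has a pole at the origin (type 1), so the static position error constant is infinite and e_ss = 1/(1+∞) = 0.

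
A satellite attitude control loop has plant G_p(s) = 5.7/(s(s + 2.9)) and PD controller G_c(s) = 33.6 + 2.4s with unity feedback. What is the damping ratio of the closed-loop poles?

Forward path: (33.6 + 2.4s)·5.7/(s(s+2.9)). The closed-loop characteristic equation is s² + (2.9 + 5.7·2.4)s + 5.7·33.6 = 0.
That is s² + 16.58s + 191.5 = 0, so ω_n = 13.84 rad/s and ζ = 16.58/(2·13.84) = 0.599.

ζ = 0.599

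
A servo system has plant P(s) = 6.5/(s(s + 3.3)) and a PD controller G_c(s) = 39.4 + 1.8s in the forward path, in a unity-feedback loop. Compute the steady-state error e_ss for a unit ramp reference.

0.0129

The loop has one pole at the origin (type 1). Velocity error constant K_v = lim_{s→0} s·G_c(s)P(s) = 39.4·6.5/3.3 = 77.61.
Steady-state error to a unit ramp: e_ss = 1/K_v = 0.0129.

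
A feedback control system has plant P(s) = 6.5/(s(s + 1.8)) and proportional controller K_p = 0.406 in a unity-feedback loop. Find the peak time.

T_p = 2.32 s

From 1 + K_pP(s) = 0: s² + 1.8s + 2.639 = 0 ⇒ ω_n = 1.624, ζ = 0.554.
Damped frequency ω_d = ω_n√(1−ζ²) = 1.352 rad/s, so peak time T_p = π/ω_d = 2.32 s.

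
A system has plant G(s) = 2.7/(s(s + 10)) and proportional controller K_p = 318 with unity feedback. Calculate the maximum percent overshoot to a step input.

The closed-loop denominator s² + 10s + 858.6 gives ω_n = √858.6 = 29.3 and ζ = 10/(2ω_n) = 0.1706.
%OS = 100·exp(−πζ/√(1−ζ²)) = 100·exp(−π·0.1706/√0.9709) = 58%.

58%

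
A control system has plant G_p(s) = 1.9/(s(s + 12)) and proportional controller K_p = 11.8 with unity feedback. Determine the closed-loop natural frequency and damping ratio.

The closed-loop denominator is s(s+12) + 11.8·1.9 = s² + 12s + 22.42.
Matching s² + 2ζω_n s + ω_n²: ω_n = √22.42 = 4.735 rad/s and 2ζω_n = 12, so ζ = 12/(2·4.735) = 1.27.

ω_n = 4.73 rad/s, ζ = 1.27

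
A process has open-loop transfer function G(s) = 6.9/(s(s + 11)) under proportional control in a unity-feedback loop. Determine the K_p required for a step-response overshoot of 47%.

K_p = 80.3

From %OS = 100·exp(−πζ/√(1−ζ²)) = 47%, ζ = −ln(0.47)/√(π²+ln²(0.47)) = 0.2337.
Characteristic equation s² + 11s + 6.9K_p = 0 gives ζ = 11/(2√(6.9K_p)).
Setting ζ = 0.2337: √(6.9K_p) = 11/(2·0.2337) = 23.54, so K_p = 554/6.9 = 80.3.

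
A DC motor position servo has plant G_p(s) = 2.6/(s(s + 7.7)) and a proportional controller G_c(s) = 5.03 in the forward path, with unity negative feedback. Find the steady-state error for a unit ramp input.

The loop has one pole at the origin (type 1). Velocity error constant K_v = lim_{s→0} s·G_c(s)G_p(s) = 5.03·2.6/7.7 = 1.698.
Steady-state error to a unit ramp: e_ss = 1/K_v = 0.589.

0.589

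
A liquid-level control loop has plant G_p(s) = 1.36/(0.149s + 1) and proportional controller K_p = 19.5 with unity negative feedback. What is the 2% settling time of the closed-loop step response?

Closed loop: T(s) = K_p·G_p/(1+K_p·G_p) = 26.52/(0.149s + 1 + 26.52), with pole at s = −(1 + 26.52)/0.149 = −184.7.
τ = 1/184.7 = 0.005414 s, so 2% settling time ≈ 4τ = 0.0217 s.

T_s ≈ 0.0217 s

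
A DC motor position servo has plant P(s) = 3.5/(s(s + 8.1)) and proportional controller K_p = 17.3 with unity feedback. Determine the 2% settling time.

T_s ≈ 0.988 s

From 1 + K_pP(s) = 0: s² + 8.1s + 60.55 = 0 ⇒ ω_n = 7.781, ζ = 0.5205.
2% settling time T_s ≈ 4/(ζω_n) = 4/4.05 = 0.988 s.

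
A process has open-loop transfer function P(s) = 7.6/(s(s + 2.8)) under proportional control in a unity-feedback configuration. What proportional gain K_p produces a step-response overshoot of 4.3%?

K_p = 0.515

From %OS = 100·exp(−πζ/√(1−ζ²)) = 4.3%, ζ = −ln(0.043)/√(π²+ln²(0.043)) = 0.7077.
Characteristic equation s² + 2.8s + 7.6K_p = 0 gives ζ = 2.8/(2√(7.6K_p)).
Setting ζ = 0.7077: √(7.6K_p) = 2.8/(2·0.7077) = 1.978, so K_p = 3.914/7.6 = 0.515.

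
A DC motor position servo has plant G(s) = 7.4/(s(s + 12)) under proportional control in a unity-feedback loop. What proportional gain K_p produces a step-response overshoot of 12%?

From %OS = 100·exp(−πζ/√(1−ζ²)) = 12%, ζ = −ln(0.12)/√(π²+ln²(0.12)) = 0.5594.
Characteristic equation s² + 12s + 7.4K_p = 0 gives ζ = 12/(2√(7.4K_p)).
Setting ζ = 0.5594: √(7.4K_p) = 12/(2·0.5594) = 10.73, so K_p = 115/7.4 = 15.5.

K_p = 15.5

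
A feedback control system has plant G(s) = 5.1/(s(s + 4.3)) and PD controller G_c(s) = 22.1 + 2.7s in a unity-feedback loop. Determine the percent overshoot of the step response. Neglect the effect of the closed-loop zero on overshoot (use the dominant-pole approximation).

Forward path: (22.1 + 2.7s)·5.1/(s(s+4.3)). The closed-loop characteristic equation is s² + (4.3 + 5.1·2.7)s + 5.1·22.1 = 0.
That is s² + 18.07s + 112.7 = 0, so ω_n = 10.62 rad/s and ζ = 18.07/(2·10.62) = 0.851.
%OS = 100·exp(−πζ/√(1−ζ²)) = 0.615%.

0.615%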